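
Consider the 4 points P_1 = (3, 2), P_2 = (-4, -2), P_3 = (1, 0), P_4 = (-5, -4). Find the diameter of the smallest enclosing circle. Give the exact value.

10

The minimum enclosing circle of a finite set is fixed by two of the points (as a diameter) or three (as a circumcircle).
The farthest pair is P_1–P_4 with squared distance 100. The circle on this segment as diameter has centre (-1, -1) and r² = 100/4 = 25.
Check P_2: distance² to centre = 10 ≤ 25, so it lies inside.
All remaining points lie in this disk, and no smaller disk contains both endpoints, so this is the minimum enclosing circle.
Diameter = 2r = 2√25 = 10.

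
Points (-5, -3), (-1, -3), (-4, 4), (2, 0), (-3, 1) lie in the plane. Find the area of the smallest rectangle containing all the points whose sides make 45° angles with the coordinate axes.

50

In coordinates u = x + y, v = x − y the rectangle is axis-aligned; the map (x,y)→(u,v) scales areas by 2.
u-values: -8, -4, 0, 2, -2; range = 2 − (-8) = 10.
v-values: -2, 2, -8, 2, -4; range = 2 − (-8) = 10.
Area = (10 × 10) / 2 = 50.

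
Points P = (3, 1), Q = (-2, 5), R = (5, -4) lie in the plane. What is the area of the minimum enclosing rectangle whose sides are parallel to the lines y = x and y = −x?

In coordinates u = x + y, v = x − y the rectangle is axis-aligned; the map (x,y)→(u,v) scales areas by 2.
u-values: 4, 3, 1; range = 4 − 1 = 3.
v-values: 2, -7, 9; range = 9 − (-7) = 16.
Area = (3 × 16) / 2 = 24.

24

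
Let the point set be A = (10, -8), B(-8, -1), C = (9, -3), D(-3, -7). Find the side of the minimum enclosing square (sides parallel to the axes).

The bounding box has width 18 and height 7.
An axis-aligned square enclosing the set must have side ≥ max(width, height).
So the minimum side is max(18, 7) = 18.

18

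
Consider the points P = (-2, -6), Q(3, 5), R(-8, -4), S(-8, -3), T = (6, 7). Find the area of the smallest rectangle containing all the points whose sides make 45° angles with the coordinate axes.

112.5

In coordinates u = x + y, v = x − y the rectangle is axis-aligned; the map (x,y)→(u,v) scales areas by 2.
u-values: -8, 8, -12, -11, 13; range = 13 − (-12) = 25.
v-values: 4, -2, -4, -5, -1; range = 4 − (-5) = 9.
Area = (25 × 9) / 2 = 112.5.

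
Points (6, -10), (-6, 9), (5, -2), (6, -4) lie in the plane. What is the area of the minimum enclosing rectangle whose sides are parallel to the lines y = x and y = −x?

In coordinates u = x + y, v = x − y the rectangle is axis-aligned; the map (x,y)→(u,v) scales areas by 2.
u-values: -4, 3, 3, 2; range = 3 − (-4) = 7.
v-values: 16, -15, 7, 10; range = 16 − (-15) = 31.
Area = (7 × 31) / 2 = 108.5.

108.5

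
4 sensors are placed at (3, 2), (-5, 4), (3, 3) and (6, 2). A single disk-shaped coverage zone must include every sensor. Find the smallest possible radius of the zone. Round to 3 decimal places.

The farthest pair is (-5, 4)–(6, 2) with squared distance 125. The circle on this segment as diameter has centre (0.5, 3) and r² = 125/4 = 31.25.
Check (3, 2): distance² to centre = 7.25 ≤ 31.25, so it lies inside.
All remaining points lie in this disk, and no smaller disk contains both endpoints, so this is the minimum enclosing circle.
r = √(31.25) ≈ 5.590.

5.590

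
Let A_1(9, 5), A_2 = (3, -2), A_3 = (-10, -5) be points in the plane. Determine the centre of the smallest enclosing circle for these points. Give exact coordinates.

Side lengths²: A_1A_2² = 85, A_1A_3² = 461, A_2A_3² = 178.
Since A_1A_3² = 461 ≥ 178 + 85 = 263, the angle opposite A_1A_3 is not acute, so the smallest enclosing circle has A_1A_3 as diameter.
Centre = midpoint of A_1A_3 = (-0.5, 0), r² = 461/4 = 115.25.
Centre = (-0.5, 0).

(-0.5, 0)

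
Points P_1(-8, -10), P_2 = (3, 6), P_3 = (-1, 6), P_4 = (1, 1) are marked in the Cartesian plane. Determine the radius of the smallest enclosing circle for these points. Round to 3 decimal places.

By Welzl's lemma the MEC is supported by two points (diametrically opposite) or three points (on a circumcircle).
The farthest pair is P_1–P_2 with squared distance 377. The circle on this segment as diameter has centre (-2.5, -2) and r² = 377/4 = 94.25.
Check P_3: distance² to centre = 66.25 ≤ 94.25, so it lies inside.
All remaining points lie in this disk, and no smaller disk contains both endpoints, so this is the minimum enclosing circle.
r = √(94.25) ≈ 9.708.

9.708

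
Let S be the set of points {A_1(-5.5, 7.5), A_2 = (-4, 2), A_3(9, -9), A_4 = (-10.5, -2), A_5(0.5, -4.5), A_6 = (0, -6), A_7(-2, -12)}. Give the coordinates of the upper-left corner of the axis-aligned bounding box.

(-10.5, 7.5)

x-range [-10.5, 9], y-range [-12, 7.5].
The upper-left corner is (-10.5, 7.5).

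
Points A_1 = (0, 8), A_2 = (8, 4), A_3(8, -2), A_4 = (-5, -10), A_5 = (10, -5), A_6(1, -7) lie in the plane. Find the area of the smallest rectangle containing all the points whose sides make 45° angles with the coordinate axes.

310.5

In coordinates u = x + y, v = x − y the rectangle is axis-aligned; the map (x,y)→(u,v) scales areas by 2.
u-values: 8, 12, 6, -15, 5, -6; range = 12 − (-15) = 27.
v-values: -8, 4, 10, 5, 15, 8; range = 15 − (-8) = 23.
Area = (27 × 23) / 2 = 310.5.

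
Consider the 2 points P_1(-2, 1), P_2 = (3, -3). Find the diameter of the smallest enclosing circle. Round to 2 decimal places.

6.40

The smallest circle enclosing two points has them as diameter endpoints.
Centre = midpoint = (0.5, -1); r² = |P_1P_2|²/4 = 41/4 = 10.25.
Diameter = 2r = 2√(10.25) ≈ 6.40.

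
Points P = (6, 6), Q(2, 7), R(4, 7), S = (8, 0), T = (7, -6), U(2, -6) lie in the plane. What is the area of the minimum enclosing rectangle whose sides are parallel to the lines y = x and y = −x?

144

In coordinates u = x + y, v = x − y the rectangle is axis-aligned; the map (x,y)→(u,v) scales areas by 2.
u-values: 12, 9, 11, 8, 1, -4; range = 12 − (-4) = 16.
v-values: 0, -5, -3, 8, 13, 8; range = 13 − (-5) = 18.
Area = (16 × 18) / 2 = 144.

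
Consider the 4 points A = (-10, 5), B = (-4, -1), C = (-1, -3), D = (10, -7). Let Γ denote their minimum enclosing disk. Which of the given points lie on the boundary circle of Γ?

A, D

A smallest enclosing disk is always determined by at most three of the input points on its boundary.
The farthest pair is A–D with squared distance 544. The circle on this segment as diameter has centre (0, -1) and r² = 544/4 = 136.
Check B: distance² to centre = 16 ≤ 136, so it lies inside.
All remaining points lie in this disk, and no smaller disk contains both endpoints, so this is the minimum enclosing circle.
The points at distance exactly r from the centre are A, D — 2 points.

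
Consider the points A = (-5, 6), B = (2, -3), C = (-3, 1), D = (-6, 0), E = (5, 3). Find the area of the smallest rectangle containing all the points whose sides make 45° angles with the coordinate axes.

In coordinates u = x + y, v = x − y the rectangle is axis-aligned; the map (x,y)→(u,v) scales areas by 2.
u-values: 1, -1, -2, -6, 8; range = 8 − (-6) = 14.
v-values: -11, 5, -4, -6, 2; range = 5 − (-11) = 16.
Area = (14 × 16) / 2 = 112.

112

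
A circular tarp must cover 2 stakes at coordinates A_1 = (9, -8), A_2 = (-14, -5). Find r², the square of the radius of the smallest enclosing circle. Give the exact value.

The smallest circle enclosing two points has them as diameter endpoints.
Centre = midpoint = (-2.5, -6.5); r² = |A_1A_2|²/4 = 538/4 = 134.5.

134.5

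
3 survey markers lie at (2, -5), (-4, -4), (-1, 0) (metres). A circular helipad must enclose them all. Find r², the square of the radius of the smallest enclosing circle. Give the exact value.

Call the three points A, B, C in the order given.
Side lengths²: AB² = 37, AC² = 34, BC² = 25.
Since AB² = 37 < 34 + 25 = 59, the triangle is acute, so the smallest enclosing circle is the circumcircle.
Circumcentre = (-43/54, -59/18), r² = 15725/1458.

15725/1458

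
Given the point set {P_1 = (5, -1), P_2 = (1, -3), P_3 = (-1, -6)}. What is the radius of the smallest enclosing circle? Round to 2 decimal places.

Side lengths²: P_1P_2² = 20, P_1P_3² = 61, P_2P_3² = 13.
Since P_1P_3² = 61 ≥ 20 + 13 = 33, the angle opposite P_1P_3 is not acute, so the smallest enclosing circle has P_1P_3 as diameter.
Centre = midpoint of P_1P_3 = (2, -3.5), r² = 61/4 = 15.25.
r = √(15.25) ≈ 3.91.

3.91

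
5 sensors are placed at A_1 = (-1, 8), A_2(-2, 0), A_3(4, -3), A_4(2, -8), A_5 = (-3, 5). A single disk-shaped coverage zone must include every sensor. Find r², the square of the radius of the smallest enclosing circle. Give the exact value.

A smallest enclosing disk is always determined by at most three of the input points on its boundary.
The farthest pair is A_1–A_4 with squared distance 265. The circle on this segment as diameter has centre (0.5, 0) and r² = 265/4 = 66.25.
Check A_2: distance² to centre = 6.25 ≤ 66.25, so it lies inside.
All remaining points lie in this disk, and no smaller disk contains both endpoints, so this is the minimum enclosing circle.

66.25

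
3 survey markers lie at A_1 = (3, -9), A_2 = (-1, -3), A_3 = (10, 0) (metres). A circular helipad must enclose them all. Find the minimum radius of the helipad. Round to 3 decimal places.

Side lengths²: A_1A_2² = 52, A_1A_3² = 130, A_2A_3² = 130.
Since A_2A_3² = 130 < 130 + 52 = 182, the triangle is acute, so the smallest enclosing circle is the circumcircle.
Circumcentre = (5, -10/3), r² = 325/9.
r = √(325/9) ≈ 6.009.

6.009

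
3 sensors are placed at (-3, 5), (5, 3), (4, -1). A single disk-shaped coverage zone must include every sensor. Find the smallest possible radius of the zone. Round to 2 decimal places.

Call the three points A, B, C in the order given.
Side lengths²: AB² = 68, AC² = 85, BC² = 17.
Since AC² = 85 ≥ 68 + 17 = 85, the angle opposite AC is not acute, so the smallest enclosing circle has AC as diameter.
Centre = midpoint of AC = (0.5, 2), r² = 85/4 = 21.25.
r = √(21.25) ≈ 4.61.

4.61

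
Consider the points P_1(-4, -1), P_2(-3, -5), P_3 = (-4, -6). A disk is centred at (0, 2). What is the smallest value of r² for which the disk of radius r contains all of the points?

The required radius is the distance from (0, 2) to the farthest point.
Squared distances: 25, 58, 80.
Maximum is 80, attained at P_3.

80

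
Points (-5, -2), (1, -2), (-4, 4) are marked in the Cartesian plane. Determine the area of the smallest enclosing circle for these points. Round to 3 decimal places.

49.240

Call the three points A, B, C in the order given.
Side lengths²: AB² = 36, AC² = 37, BC² = 61.
Since BC² = 61 < 37 + 36 = 73, the triangle is acute, so the smallest enclosing circle is the circumcircle.
Circumcentre = (-2, 7/12), r² = 2257/144.
Area = π·r² = π·2257/144 ≈ 49.240.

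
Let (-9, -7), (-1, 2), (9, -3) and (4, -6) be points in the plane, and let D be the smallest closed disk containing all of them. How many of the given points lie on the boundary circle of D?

The farthest pair is (-9, -7)–(9, -3) with squared distance 340. The circle on this segment as diameter has centre (0, -5) and r² = 340/4 = 85.
Check (-1, 2): distance² to centre = 50 ≤ 85, so it lies inside.
All remaining points lie in this disk, and no smaller disk contains both endpoints, so this is the minimum enclosing circle.
The points at distance exactly r from the centre are (-9, -7), (9, -3) — 2 points.

2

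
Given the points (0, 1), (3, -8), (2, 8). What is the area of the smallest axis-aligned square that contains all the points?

The bounding box has width 3 and height 16.
An axis-aligned square enclosing the set must have side ≥ max(width, height).
So the minimum side is max(3, 16) = 16.
Area = 16² = 256.

256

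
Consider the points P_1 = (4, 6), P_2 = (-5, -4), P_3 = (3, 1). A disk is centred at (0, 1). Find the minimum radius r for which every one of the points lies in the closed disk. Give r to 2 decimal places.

7.07

The required radius is the distance from (0, 1) to the farthest point.
Squared distances: 41, 50, 9.
Maximum is 50, attained at P_2.
r = √50 ≈ 7.07.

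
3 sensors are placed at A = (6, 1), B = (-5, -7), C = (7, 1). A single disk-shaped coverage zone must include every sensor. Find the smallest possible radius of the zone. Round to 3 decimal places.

7.211

Side lengths²: AB² = 185, AC² = 1, BC² = 208.
Since BC² = 208 ≥ 185 + 1 = 186, the angle opposite BC is not acute, so the smallest enclosing circle has BC as diameter.
Centre = midpoint of BC = (1, -3), r² = 208/4 = 52.
r = √52 ≈ 7.211.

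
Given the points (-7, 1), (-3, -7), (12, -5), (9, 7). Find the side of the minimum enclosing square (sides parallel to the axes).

The bounding box has width 19 and height 14.
An axis-aligned square enclosing the set must have side ≥ max(width, height).
So the minimum side is max(19, 14) = 19.

19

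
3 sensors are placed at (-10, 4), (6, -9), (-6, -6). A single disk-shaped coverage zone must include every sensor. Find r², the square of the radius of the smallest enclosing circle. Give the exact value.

106.25

Call the three points A, B, C in the order given.
Side lengths²: AB² = 425, AC² = 116, BC² = 153.
Since AB² = 425 ≥ 153 + 116 = 269, the angle opposite AB is not acute, so the smallest enclosing circle has AB as diameter.
Centre = midpoint of AB = (-2, -2.5), r² = 425/4 = 106.25.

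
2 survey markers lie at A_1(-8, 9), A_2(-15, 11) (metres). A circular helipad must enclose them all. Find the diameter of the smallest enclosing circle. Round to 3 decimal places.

The smallest circle enclosing two points has them as diameter endpoints.
Centre = midpoint = (-11.5, 10); r² = |A_1A_2|²/4 = 53/4 = 13.25.
Diameter = 2r = 2√(13.25) ≈ 7.280.

7.280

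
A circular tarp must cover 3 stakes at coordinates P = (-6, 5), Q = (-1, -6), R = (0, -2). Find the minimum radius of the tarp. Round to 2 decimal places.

6.04

Side lengths²: PQ² = 146, PR² = 85, QR² = 17.
Since PQ² = 146 ≥ 85 + 17 = 102, the angle opposite PQ is not acute, so the smallest enclosing circle has PQ as diameter.
Centre = midpoint of PQ = (-3.5, -0.5), r² = 146/4 = 36.5.
r = √(36.5) ≈ 6.04.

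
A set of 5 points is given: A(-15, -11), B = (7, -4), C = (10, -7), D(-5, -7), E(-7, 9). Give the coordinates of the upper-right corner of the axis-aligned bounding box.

(10, 9)

x-range [-15, 10], y-range [-11, 9].
The upper-right corner is (10, 9).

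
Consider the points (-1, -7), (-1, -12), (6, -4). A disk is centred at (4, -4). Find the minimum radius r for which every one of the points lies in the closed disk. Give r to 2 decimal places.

9.43

The required radius is the distance from (4, -4) to the farthest point.
Squared distances: 34, 89, 4.
Maximum is 89, attained at (-1, -12).
r = √89 ≈ 9.43.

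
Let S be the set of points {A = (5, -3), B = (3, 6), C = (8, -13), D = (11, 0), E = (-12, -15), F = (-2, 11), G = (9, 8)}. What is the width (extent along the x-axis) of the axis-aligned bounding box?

23

max x = 11, min x = -12, so width = 23.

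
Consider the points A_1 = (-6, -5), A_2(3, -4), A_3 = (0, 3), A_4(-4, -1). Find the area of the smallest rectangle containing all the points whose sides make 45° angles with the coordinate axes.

70

In coordinates u = x + y, v = x − y the rectangle is axis-aligned; the map (x,y)→(u,v) scales areas by 2.
u-values: -11, -1, 3, -5; range = 3 − (-11) = 14.
v-values: -1, 7, -3, -3; range = 7 − (-3) = 10.
Area = (14 × 10) / 2 = 70.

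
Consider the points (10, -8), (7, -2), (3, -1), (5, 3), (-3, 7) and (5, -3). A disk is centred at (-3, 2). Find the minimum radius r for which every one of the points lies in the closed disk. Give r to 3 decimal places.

The required radius is the distance from (-3, 2) to the farthest point.
Squared distances: 269, 116, 45, 65, 25, 89.
Maximum is 269, attained at (10, -8).
r = √269 ≈ 16.401.

16.401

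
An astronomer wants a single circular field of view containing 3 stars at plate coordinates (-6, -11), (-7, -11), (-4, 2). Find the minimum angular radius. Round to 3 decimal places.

Call the three points A, B, C in the order given.
Side lengths²: AB² = 1, AC² = 173, BC² = 178.
Since BC² = 178 ≥ 173 + 1 = 174, the angle opposite BC is not acute, so the smallest enclosing circle has BC as diameter.
Centre = midpoint of BC = (-5.5, -4.5), r² = 178/4 = 44.5.
r = √(44.5) ≈ 6.671.

6.671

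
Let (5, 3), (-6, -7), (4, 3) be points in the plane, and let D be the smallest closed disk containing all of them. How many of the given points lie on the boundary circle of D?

Call the three points A, B, C in the order given.
Side lengths²: AB² = 221, AC² = 1, BC² = 200.
Since AB² = 221 ≥ 200 + 1 = 201, the angle opposite AB is not acute, so the smallest enclosing circle has AB as diameter.
Centre = midpoint of AB = (-0.5, -2), r² = 221/4 = 55.25.
The points at distance exactly r from the centre are (5, 3), (-6, -7) — 2 points.

2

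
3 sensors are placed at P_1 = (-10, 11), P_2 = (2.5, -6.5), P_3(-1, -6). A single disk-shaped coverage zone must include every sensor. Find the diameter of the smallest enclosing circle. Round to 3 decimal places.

Side lengths²: P_1P_2² = 462.5, P_1P_3² = 370, P_2P_3² = 12.5.
Since P_1P_2² = 462.5 ≥ 370 + 12.5 = 382.5, the angle opposite P_1P_2 is not acute, so the smallest enclosing circle has P_1P_2 as diameter.
Centre = midpoint of P_1P_2 = (-3.75, 2.25), r² = 462.5/4 = 115.625.
Diameter = 2r = 2√(115.625) ≈ 21.506.

21.506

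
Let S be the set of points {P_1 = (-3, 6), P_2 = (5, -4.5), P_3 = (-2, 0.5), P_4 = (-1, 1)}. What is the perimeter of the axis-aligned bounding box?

Width = max x − min x = 5 − (-3) = 8.
Height = max y − min y = 6 − (-4.5) = 10.5.
Perimeter = 2(8 + 10.5) = 37.

37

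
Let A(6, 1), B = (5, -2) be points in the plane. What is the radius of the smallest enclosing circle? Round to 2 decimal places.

1.58

The smallest circle enclosing two points has them as diameter endpoints.
Centre = midpoint = (5.5, -0.5); r² = |AB|²/4 = 10/4 = 2.5.
r = √(2.5) ≈ 1.58.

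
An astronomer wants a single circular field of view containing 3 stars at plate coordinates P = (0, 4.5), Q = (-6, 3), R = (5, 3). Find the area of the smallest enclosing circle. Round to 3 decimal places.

95.033

Side lengths²: PQ² = 38.25, PR² = 27.25, QR² = 121.
Since QR² = 121 ≥ 38.25 + 27.25 = 65.5, the angle opposite QR is not acute, so the smallest enclosing circle has QR as diameter.
Centre = midpoint of QR = (-0.5, 3), r² = 121/4 = 30.25.
Area = π·r² = π·30.25 ≈ 95.033.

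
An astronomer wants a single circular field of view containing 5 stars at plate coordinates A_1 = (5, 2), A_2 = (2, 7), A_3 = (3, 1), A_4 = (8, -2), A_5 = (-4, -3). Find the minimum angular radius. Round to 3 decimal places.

The minimum enclosing circle of a finite set is fixed by two of the points (as a diameter) or three (as a circumcircle).
The minimum enclosing circle is determined by three boundary points: A_2, A_4, A_5.
Their circumcentre is (67/38, 13/38) with r² = 32045/722.
The farthest remaining point A_1 is at distance² 9549/722 ≤ 32045/722.
r = √(32045/722) ≈ 6.662.

6.662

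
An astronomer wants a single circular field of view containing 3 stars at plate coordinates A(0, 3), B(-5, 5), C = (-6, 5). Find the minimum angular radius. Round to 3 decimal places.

Side lengths²: AB² = 29, AC² = 40, BC² = 1.
Since AC² = 40 ≥ 29 + 1 = 30, the angle opposite AC is not acute, so the smallest enclosing circle has AC as diameter.
Centre = midpoint of AC = (-3, 4), r² = 40/4 = 10.
r = √10 ≈ 3.162.

3.162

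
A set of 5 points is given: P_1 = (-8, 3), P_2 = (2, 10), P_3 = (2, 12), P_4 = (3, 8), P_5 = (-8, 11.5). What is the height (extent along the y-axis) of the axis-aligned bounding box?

9

max y = 12, min y = 3, so height = 9.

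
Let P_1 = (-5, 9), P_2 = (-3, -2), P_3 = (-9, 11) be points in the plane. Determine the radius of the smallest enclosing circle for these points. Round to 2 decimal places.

Side lengths²: P_1P_2² = 125, P_1P_3² = 20, P_2P_3² = 205.
Since P_2P_3² = 205 ≥ 125 + 20 = 145, the angle opposite P_2P_3 is not acute, so the smallest enclosing circle has P_2P_3 as diameter.
Centre = midpoint of P_2P_3 = (-6, 4.5), r² = 205/4 = 51.25.
r = √(51.25) ≈ 7.16.

7.16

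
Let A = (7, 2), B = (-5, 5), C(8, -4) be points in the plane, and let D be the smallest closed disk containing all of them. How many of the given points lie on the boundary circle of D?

Side lengths²: AB² = 153, AC² = 37, BC² = 250.
Since BC² = 250 ≥ 153 + 37 = 190, the angle opposite BC is not acute, so the smallest enclosing circle has BC as diameter.
Centre = midpoint of BC = (1.5, 0.5), r² = 250/4 = 62.5.
The points at distance exactly r from the centre are B, C — 2 points.

2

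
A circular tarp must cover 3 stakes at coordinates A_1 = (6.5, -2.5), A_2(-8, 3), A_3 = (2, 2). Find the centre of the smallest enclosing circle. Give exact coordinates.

(-0.75, 0.25)

Side lengths²: A_1A_2² = 240.5, A_1A_3² = 40.5, A_2A_3² = 101.
Since A_1A_2² = 240.5 ≥ 101 + 40.5 = 141.5, the angle opposite A_1A_2 is not acute, so the smallest enclosing circle has A_1A_2 as diameter.
Centre = midpoint of A_1A_2 = (-0.75, 0.25), r² = 240.5/4 = 60.125.
Centre = (-0.75, 0.25).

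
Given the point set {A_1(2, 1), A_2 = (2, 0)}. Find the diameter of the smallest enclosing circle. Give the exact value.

The smallest circle enclosing two points has them as diameter endpoints.
Centre = midpoint = (2, 0.5); r² = |A_1A_2|²/4 = 1/4 = 0.25.
Diameter = 2r = 2√(0.25) = 1.

1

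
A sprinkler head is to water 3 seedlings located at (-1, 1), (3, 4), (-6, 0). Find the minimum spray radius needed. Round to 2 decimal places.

4.92

Call the three points A, B, C in the order given.
Side lengths²: AB² = 25, AC² = 26, BC² = 97.
Since BC² = 97 ≥ 26 + 25 = 51, the angle opposite BC is not acute, so the smallest enclosing circle has BC as diameter.
Centre = midpoint of BC = (-1.5, 2), r² = 97/4 = 24.25.
r = √(24.25) ≈ 4.92.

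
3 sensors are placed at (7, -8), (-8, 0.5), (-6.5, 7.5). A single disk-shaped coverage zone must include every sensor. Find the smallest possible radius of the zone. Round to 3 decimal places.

Call the three points A, B, C in the order given.
Side lengths²: AB² = 297.25, AC² = 422.5, BC² = 51.25.
Since AC² = 422.5 ≥ 297.25 + 51.25 = 348.5, the angle opposite AC is not acute, so the smallest enclosing circle has AC as diameter.
Centre = midpoint of AC = (0.25, -0.25), r² = 422.5/4 = 105.625.
r = √(105.625) ≈ 10.277.

10.277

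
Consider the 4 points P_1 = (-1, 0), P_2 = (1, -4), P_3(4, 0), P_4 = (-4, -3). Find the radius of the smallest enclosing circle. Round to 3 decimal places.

A smallest enclosing disk is always determined by at most three of the input points on its boundary.
The farthest pair is P_3–P_4 with squared distance 73. The circle on this segment as diameter has centre (0, -1.5) and r² = 73/4 = 18.25.
Check P_1: distance² to centre = 3.25 ≤ 18.25, so it lies inside.
All remaining points lie in this disk, and no smaller disk contains both endpoints, so this is the minimum enclosing circle.
r = √(18.25) ≈ 4.272.

4.272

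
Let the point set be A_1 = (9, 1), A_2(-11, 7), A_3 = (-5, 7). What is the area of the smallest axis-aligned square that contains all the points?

400

The bounding box has width 20 and height 6.
An axis-aligned square enclosing the set must have side ≥ max(width, height).
So the minimum side is max(20, 6) = 20.
Area = 20² = 400.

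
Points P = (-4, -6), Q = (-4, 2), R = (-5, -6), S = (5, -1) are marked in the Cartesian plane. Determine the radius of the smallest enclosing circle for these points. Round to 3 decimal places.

5.701

By Welzl's lemma the MEC is supported by two points (diametrically opposite) or three points (on a circumcircle).
The minimum enclosing circle is determined by three boundary points: Q, R, S.
Their circumcentre is (-0.5, -2.5) with r² = 32.5.
The farthest remaining point P is at distance² 24.5 ≤ 32.5.
r = √(32.5) ≈ 5.701.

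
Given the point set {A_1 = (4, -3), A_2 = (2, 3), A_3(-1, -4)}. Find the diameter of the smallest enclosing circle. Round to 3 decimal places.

Side lengths²: A_1A_2² = 40, A_1A_3² = 26, A_2A_3² = 58.
Since A_2A_3² = 58 < 40 + 26 = 66, the triangle is acute, so the smallest enclosing circle is the circumcircle.
Circumcentre = (0.9375, -0.6875), r² = 14.7265625.
Diameter = 2r = 2√(14.7265625) ≈ 7.675.

7.675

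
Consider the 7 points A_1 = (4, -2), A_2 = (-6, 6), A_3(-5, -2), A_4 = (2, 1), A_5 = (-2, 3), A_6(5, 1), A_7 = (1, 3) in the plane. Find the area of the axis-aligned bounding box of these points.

88

x ranges over [-6, 5], width 11.
y ranges over [-2, 6], height 8.
Area = 11 × 8 = 88.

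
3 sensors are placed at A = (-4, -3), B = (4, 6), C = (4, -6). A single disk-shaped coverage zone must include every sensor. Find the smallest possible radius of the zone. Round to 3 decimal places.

6.430

Side lengths²: AB² = 145, AC² = 73, BC² = 144.
Since AB² = 145 < 144 + 73 = 217, the triangle is acute, so the smallest enclosing circle is the circumcircle.
Circumcentre = (1.6875, 0), r² = 41.34765625.
r = √(41.34765625) ≈ 6.430.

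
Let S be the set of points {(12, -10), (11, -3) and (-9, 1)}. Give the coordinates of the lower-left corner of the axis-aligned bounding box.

(-9, -10)

x-range [-9, 12], y-range [-10, 1].
The lower-left corner is (-9, -10).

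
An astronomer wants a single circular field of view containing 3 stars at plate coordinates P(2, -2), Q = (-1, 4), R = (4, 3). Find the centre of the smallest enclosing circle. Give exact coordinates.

Side lengths²: PQ² = 45, PR² = 29, QR² = 26.
Since PQ² = 45 < 29 + 26 = 55, the triangle is acute, so the smallest enclosing circle is the circumcircle.
Circumcentre = (19/18, 23/18), r² = 1885/162.
Centre = (19/18, 23/18).

(19/18, 23/18)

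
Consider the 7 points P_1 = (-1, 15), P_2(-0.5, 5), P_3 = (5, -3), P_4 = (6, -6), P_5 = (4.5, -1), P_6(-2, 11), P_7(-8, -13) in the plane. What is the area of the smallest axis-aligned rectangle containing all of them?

392

x ranges over [-8, 6], width 14.
y ranges over [-13, 15], height 28.
Area = 14 × 28 = 392.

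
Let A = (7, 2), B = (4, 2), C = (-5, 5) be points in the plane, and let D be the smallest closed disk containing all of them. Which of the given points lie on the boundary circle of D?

Side lengths²: AB² = 9, AC² = 153, BC² = 90.
Since AC² = 153 ≥ 90 + 9 = 99, the angle opposite AC is not acute, so the smallest enclosing circle has AC as diameter.
Centre = midpoint of AC = (1, 3.5), r² = 153/4 = 38.25.
The points at distance exactly r from the centre are A, C — 2 points.

A, C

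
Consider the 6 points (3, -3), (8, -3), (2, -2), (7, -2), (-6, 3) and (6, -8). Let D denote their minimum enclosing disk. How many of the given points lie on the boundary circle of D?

2

A smallest enclosing disk is always determined by at most three of the input points on its boundary.
The farthest pair is (-6, 3)–(6, -8) with squared distance 265. The circle on this segment as diameter has centre (0, -2.5) and r² = 265/4 = 66.25.
Check (3, -3): distance² to centre = 9.25 ≤ 66.25, so it lies inside.
All remaining points lie in this disk, and no smaller disk contains both endpoints, so this is the minimum enclosing circle.
The points at distance exactly r from the centre are (-6, 3), (6, -8) — 2 points.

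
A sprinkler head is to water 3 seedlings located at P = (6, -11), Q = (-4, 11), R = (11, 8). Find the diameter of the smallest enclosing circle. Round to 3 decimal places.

Side lengths²: PQ² = 584, PR² = 386, QR² = 234.
Since PQ² = 584 < 386 + 234 = 620, the triangle is acute, so the smallest enclosing circle is the circumcircle.
Circumcentre = (1.66, 0.3), r² = 146.5256.
Diameter = 2r = 2√(146.5256) ≈ 24.210.

24.210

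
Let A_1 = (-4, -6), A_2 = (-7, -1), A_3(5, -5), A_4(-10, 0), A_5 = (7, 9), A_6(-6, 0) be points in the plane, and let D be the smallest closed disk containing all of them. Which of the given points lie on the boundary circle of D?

The minimum enclosing circle is determined by three boundary points: A_3, A_4, A_5.
Their circumcentre is (-15/22, 65/22) with r² = 23125/242.
The farthest remaining point A_1 is at distance² 22069/242 ≤ 23125/242.
The points at distance exactly r from the centre are A_3, A_4, A_5 — 3 points.

A_3, A_4, A_5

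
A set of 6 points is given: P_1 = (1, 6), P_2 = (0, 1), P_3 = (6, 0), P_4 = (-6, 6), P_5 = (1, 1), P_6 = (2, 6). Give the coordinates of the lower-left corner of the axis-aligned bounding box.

x-range [-6, 6], y-range [0, 6].
The lower-left corner is (-6, 0).

(-6, 0)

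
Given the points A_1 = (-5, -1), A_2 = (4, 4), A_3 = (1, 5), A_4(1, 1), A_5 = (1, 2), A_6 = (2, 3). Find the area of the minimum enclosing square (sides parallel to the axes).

The bounding box has width 9 and height 6.
An axis-aligned square enclosing the set must have side ≥ max(width, height).
So the minimum side is max(9, 6) = 9.
Area = 9² = 81.

81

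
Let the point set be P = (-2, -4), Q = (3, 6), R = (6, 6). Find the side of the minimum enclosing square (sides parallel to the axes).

The bounding box has width 8 and height 10.
An axis-aligned square enclosing the set must have side ≥ max(width, height).
So the minimum side is max(8, 10) = 10.

10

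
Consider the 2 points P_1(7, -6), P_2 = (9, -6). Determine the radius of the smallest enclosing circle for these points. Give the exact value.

1

The smallest circle enclosing two points has them as diameter endpoints.
Centre = midpoint = (8, -6); r² = |P_1P_2|²/4 = 4/4 = 1.
r = √1 = 1.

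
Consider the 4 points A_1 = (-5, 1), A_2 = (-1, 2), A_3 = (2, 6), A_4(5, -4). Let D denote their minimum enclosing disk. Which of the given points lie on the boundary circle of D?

A_1, A_3, A_4

A smallest enclosing disk is always determined by at most three of the input points on its boundary.
The minimum enclosing circle is determined by three boundary points: A_1, A_3, A_4.
Their circumcentre is (29/34, 7/34) with r² = 20165/578.
The farthest remaining point A_2 is at distance² 3845/578 ≤ 20165/578.
The points at distance exactly r from the centre are A_1, A_3, A_4 — 3 points.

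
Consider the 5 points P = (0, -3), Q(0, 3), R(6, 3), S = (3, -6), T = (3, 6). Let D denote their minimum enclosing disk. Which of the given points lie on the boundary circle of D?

A smallest enclosing disk is always determined by at most three of the input points on its boundary.
The farthest pair is S–T with squared distance 144. The circle on this segment as diameter has centre (3, 0) and r² = 144/4 = 36.
Check P: distance² to centre = 18 ≤ 36, so it lies inside.
All remaining points lie in this disk, and no smaller disk contains both endpoints, so this is the minimum enclosing circle.
The points at distance exactly r from the centre are S, T — 2 points.

S, T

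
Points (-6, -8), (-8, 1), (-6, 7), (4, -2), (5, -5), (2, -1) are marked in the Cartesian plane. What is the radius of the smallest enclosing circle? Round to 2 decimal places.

A smallest enclosing disk is always determined by at most three of the input points on its boundary.
The minimum enclosing circle is determined by three boundary points: (-6, -8), (-6, 7), (5, -5).
Their circumcentre is (-47/22, -0.5) with r² = 17225/242.
The farthest remaining point (4, -2) is at distance² 9657/242 ≤ 17225/242.
r = √(17225/242) ≈ 8.44.

8.44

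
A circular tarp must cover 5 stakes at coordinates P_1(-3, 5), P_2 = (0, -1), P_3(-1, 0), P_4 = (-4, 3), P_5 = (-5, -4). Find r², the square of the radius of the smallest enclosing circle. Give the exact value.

21.25

By Welzl's lemma the MEC is supported by two points (diametrically opposite) or three points (on a circumcircle).
The farthest pair is P_1–P_5 with squared distance 85. The circle on this segment as diameter has centre (-4, 0.5) and r² = 85/4 = 21.25.
Check P_2: distance² to centre = 18.25 ≤ 21.25, so it lies inside.
All remaining points lie in this disk, and no smaller disk contains both endpoints, so this is the minimum enclosing circle.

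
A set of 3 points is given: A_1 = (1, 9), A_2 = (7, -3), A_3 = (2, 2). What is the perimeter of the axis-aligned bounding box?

36

Width = max x − min x = 7 − 1 = 6.
Height = max y − min y = 9 − (-3) = 12.
Perimeter = 2(6 + 12) = 36.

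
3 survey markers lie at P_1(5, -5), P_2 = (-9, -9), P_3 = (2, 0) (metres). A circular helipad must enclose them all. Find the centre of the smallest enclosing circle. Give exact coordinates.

Side lengths²: P_1P_2² = 212, P_1P_3² = 34, P_2P_3² = 202.
Since P_1P_2² = 212 < 202 + 34 = 236, the triangle is acute, so the smallest enclosing circle is the circumcircle.
Circumcentre = (-94/41, -245/41), r² = 91001/1681.
Centre = (-94/41, -245/41).

(-94/41, -245/41)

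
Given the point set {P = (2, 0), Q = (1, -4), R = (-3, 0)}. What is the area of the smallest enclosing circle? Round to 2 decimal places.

Side lengths²: PQ² = 17, PR² = 25, QR² = 32.
Since QR² = 32 < 25 + 17 = 42, the triangle is acute, so the smallest enclosing circle is the circumcircle.
Circumcentre = (-0.5, -1.5), r² = 8.5.
Area = π·r² = π·8.5 ≈ 26.70.

26.70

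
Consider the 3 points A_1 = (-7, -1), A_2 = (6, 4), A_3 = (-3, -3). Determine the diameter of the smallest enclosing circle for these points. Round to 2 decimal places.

13.93

Side lengths²: A_1A_2² = 194, A_1A_3² = 20, A_2A_3² = 130.
Since A_1A_2² = 194 ≥ 130 + 20 = 150, the angle opposite A_1A_2 is not acute, so the smallest enclosing circle has A_1A_2 as diameter.
Centre = midpoint of A_1A_2 = (-0.5, 1.5), r² = 194/4 = 48.5.
Diameter = 2r = 2√(48.5) ≈ 13.93.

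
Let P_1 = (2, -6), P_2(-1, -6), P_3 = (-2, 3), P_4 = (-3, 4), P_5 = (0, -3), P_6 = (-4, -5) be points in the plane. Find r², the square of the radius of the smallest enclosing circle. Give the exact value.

31.25

The minimum enclosing circle of a finite set is fixed by two of the points (as a diameter) or three (as a circumcircle).
The farthest pair is P_1–P_4 with squared distance 125. The circle on this segment as diameter has centre (-0.5, -1) and r² = 125/4 = 31.25.
Check P_2: distance² to centre = 25.25 ≤ 31.25, so it lies inside.
All remaining points lie in this disk, and no smaller disk contains both endpoints, so this is the minimum enclosing circle.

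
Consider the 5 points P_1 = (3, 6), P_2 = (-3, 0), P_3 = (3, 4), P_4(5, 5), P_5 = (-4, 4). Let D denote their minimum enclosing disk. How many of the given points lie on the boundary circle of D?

The minimum enclosing circle of a finite set is fixed by two of the points (as a diameter) or three (as a circumcircle).
The minimum enclosing circle is determined by three boundary points: P_2, P_4, P_5.
Their circumcentre is (49/74, 225/74) with r² = 62033/2738.
The farthest remaining point P_1 is at distance² 38945/2738 ≤ 62033/2738.
The points at distance exactly r from the centre are P_2, P_4, P_5 — 3 points.

3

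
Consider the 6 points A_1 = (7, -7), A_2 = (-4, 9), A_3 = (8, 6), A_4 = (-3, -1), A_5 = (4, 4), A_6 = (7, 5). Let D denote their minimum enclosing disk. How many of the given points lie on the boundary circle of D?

2

A smallest enclosing disk is always determined by at most three of the input points on its boundary.
The farthest pair is A_1–A_2 with squared distance 377. The circle on this segment as diameter has centre (1.5, 1) and r² = 377/4 = 94.25.
Check A_3: distance² to centre = 67.25 ≤ 94.25, so it lies inside.
All remaining points lie in this disk, and no smaller disk contains both endpoints, so this is the minimum enclosing circle.
The points at distance exactly r from the centre are A_1, A_2 — 2 points.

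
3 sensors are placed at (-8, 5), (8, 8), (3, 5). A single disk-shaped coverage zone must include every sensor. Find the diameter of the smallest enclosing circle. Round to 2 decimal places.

Call the three points A, B, C in the order given.
Side lengths²: AB² = 265, AC² = 121, BC² = 34.
Since AB² = 265 ≥ 121 + 34 = 155, the angle opposite AB is not acute, so the smallest enclosing circle has AB as diameter.
Centre = midpoint of AB = (0, 6.5), r² = 265/4 = 66.25.
Diameter = 2r = 2√(66.25) ≈ 16.28.

16.28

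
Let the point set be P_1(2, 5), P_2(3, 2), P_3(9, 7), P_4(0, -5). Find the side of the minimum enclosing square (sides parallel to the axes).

The bounding box has width 9 and height 12.
An axis-aligned square enclosing the set must have side ≥ max(width, height).
So the minimum side is max(9, 12) = 12.

12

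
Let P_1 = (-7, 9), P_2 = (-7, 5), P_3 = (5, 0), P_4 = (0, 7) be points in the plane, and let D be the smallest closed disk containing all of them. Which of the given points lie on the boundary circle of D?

P_1, P_3

A smallest enclosing disk is always determined by at most three of the input points on its boundary.
The farthest pair is P_1–P_3 with squared distance 225. The circle on this segment as diameter has centre (-1, 4.5) and r² = 225/4 = 56.25.
Check P_2: distance² to centre = 36.25 ≤ 56.25, so it lies inside.
All remaining points lie in this disk, and no smaller disk contains both endpoints, so this is the minimum enclosing circle.
The points at distance exactly r from the centre are P_1, P_3 — 2 points.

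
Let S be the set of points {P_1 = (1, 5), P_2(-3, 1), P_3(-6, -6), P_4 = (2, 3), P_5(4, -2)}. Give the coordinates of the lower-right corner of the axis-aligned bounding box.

(4, -6)

x-range [-6, 4], y-range [-6, 5].
The lower-right corner is (4, -6).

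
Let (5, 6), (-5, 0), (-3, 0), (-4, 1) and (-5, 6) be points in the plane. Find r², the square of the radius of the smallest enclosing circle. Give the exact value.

The farthest pair is (5, 6)–(-5, 0) with squared distance 136. The circle on this segment as diameter has centre (0, 3) and r² = 136/4 = 34.
Check (-3, 0): distance² to centre = 18 ≤ 34, so it lies inside.
All remaining points lie in this disk, and no smaller disk contains both endpoints, so this is the minimum enclosing circle.

34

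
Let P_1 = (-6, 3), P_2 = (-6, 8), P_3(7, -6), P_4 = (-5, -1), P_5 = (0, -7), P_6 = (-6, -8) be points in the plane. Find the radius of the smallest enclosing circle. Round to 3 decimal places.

The minimum enclosing circle of a finite set is fixed by two of the points (as a diameter) or three (as a circumcircle).
The minimum enclosing circle is determined by three boundary points: P_2, P_3, P_6.
Their circumcentre is (-15/26, 0) with r² = 63145/676.
The farthest remaining point P_5 is at distance² 33349/676 ≤ 63145/676.
r = √(63145/676) ≈ 9.665.

9.665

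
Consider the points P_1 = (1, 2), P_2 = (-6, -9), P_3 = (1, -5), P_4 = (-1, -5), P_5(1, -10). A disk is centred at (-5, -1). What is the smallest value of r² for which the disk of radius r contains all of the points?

117

The required radius is the distance from (-5, -1) to the farthest point.
Squared distances: 45, 65, 52, 32, 117.
Maximum is 117, attained at P_5.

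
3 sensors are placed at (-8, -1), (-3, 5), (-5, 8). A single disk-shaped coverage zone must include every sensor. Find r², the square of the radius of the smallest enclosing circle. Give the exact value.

22.5

Call the three points A, B, C in the order given.
Side lengths²: AB² = 61, AC² = 90, BC² = 13.
Since AC² = 90 ≥ 61 + 13 = 74, the angle opposite AC is not acute, so the smallest enclosing circle has AC as diameter.
Centre = midpoint of AC = (-6.5, 3.5), r² = 90/4 = 22.5.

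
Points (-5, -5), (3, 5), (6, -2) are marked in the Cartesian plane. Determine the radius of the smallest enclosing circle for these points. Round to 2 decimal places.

6.47

Call the three points A, B, C in the order given.
Side lengths²: AB² = 164, AC² = 130, BC² = 58.
Since AB² = 164 < 130 + 58 = 188, the triangle is acute, so the smallest enclosing circle is the circumcircle.
Circumcentre = (-13/43, -24/43), r² = 77285/1849.
r = √(77285/1849) ≈ 6.47.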